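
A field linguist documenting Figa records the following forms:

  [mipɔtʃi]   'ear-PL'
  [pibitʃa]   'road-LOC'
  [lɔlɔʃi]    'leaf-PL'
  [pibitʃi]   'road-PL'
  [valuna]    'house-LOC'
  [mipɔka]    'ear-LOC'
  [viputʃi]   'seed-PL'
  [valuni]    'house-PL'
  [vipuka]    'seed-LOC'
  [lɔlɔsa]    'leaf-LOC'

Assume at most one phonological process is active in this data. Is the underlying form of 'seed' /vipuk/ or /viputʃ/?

/vipuk/

In [vipuka] and [viputʃi] the final segment of 'seed' alternates: [k] ~ [tʃ].
Compare 'road', with invariant [tʃ] in [pibitʃa] and [pibitʃi]: an analysis with underlying /tʃ/ and a rule producing [k] before the LOC suffix would wrongly predict alternation here too.
So /k/ is underlying, and a rule of palatalization before a front vowel — /k/ and /s/ become palato-alveolar [tʃ] and [ʃ] before a front vowel — gives [tʃ].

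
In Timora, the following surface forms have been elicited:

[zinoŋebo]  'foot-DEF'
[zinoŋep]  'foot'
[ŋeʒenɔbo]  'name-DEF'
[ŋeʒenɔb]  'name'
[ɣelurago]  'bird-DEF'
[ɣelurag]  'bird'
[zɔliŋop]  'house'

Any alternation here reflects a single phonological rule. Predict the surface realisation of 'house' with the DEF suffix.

The stem for 'foot' ends in [b] in [zinoŋebo] but [p] in [zinoŋep].
The stem 'name' ([ŋeʒenɔbo], [ŋeʒenɔb]) shows [b] unchanged in both environments, so [b] cannot be basic with [p] derived in isolation.
The underlying segment must be /p/; voiceless stops become voiced between vowels, yielding [b] there.
From [zɔliŋop] the stem 'house' is /zɔliŋop/; between vowels this yields [zɔliŋobo].

[zɔliŋobo]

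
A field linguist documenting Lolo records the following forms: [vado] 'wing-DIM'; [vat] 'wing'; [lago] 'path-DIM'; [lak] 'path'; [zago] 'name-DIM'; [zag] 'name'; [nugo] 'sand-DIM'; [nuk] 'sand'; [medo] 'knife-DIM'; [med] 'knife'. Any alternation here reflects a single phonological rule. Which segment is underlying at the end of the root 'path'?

The stem for 'path' ends in [g] in [lago] but [k] in [lak].
The stem 'name' ([zago], [zag]) shows [g] unchanged in both environments, so [g] cannot be basic with [k] derived in isolation.
The underlying segment must be /k/; voiceless stops become voiced between vowels, yielding [g] there.

/k/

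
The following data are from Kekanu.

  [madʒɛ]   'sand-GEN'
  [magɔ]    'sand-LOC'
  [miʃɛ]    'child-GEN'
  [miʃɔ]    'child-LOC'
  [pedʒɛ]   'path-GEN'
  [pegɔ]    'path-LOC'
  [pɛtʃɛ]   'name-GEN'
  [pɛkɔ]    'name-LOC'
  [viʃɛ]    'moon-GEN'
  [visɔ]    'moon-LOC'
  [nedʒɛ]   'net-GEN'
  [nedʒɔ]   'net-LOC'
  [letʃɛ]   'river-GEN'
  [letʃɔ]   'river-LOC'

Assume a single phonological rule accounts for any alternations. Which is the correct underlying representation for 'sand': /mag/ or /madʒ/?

/mag/

The root 'sand' surfaces as [madʒɛ] and [magɔ], with a stem-final [dʒ] ~ [g] alternation.
Compare 'net', with invariant [dʒ] in [nedʒɛ] and [nedʒɔ]: an analysis with underlying /dʒ/ and a rule producing [g] before the LOC suffix would wrongly predict alternation here too.
The alternation reflects palatalization before a front vowel: /k/, /g/ and /s/ become palato-alveolar [tʃ], [dʒ] and [ʃ] before a front vowel. /g/ is underlying.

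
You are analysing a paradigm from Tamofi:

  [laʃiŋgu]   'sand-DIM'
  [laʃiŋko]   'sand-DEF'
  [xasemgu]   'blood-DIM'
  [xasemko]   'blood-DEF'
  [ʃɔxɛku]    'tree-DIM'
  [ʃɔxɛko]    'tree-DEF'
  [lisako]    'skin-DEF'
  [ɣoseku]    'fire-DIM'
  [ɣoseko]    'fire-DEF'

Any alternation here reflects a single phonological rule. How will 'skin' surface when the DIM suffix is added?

The DIM morpheme has two allomorphs, [-gu] and [-ku].
The DEF suffix, which begins with [k], is invariant after every stem; so [k] is not altered by any rule here.
The DIM suffix is therefore /-gu/ underlyingly, with post-vocalic devoicing: voiced stops become voiceless after a vowel.
After 'skin', which ends in a vowel, the suffix surfaces as [-ku], giving [lisaku].

[lisaku]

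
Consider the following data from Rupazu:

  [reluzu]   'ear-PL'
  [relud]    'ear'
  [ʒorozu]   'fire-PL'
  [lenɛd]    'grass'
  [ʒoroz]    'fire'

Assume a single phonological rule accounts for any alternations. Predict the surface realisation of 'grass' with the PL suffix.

[lenɛzu]

The root 'ear' surfaces as [reluzu] and [relud], with a stem-final [z] ~ [d] alternation.
But 'fire' keeps [z] in both environments ([ʒorozu], [ʒoroz]), so there is no rule changing /z/ to [d] in isolation.
Therefore /d/ is basic and [z] is derived by intervocalic spirantization (voiced stops become fricatives between vowels).
The one attested form of 'grass', [lenɛd], shows underlying /lenɛd/. Applying the same rule between vowels gives [lenɛzu].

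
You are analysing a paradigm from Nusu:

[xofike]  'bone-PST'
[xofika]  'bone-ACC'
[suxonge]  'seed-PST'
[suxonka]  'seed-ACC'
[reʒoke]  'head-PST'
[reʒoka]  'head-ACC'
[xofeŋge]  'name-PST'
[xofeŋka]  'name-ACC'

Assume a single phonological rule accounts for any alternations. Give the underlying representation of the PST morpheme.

/-ge/

The PST suffix surfaces as [-ge] and [-ke], depending on the final segment of the stem.
The ACC suffix, which begins with [k], is invariant after every stem; so [k] is not altered by any rule here.
The PST suffix is therefore /-ge/ underlyingly, with post-vocalic devoicing: voiced stops become voiceless after a vowel.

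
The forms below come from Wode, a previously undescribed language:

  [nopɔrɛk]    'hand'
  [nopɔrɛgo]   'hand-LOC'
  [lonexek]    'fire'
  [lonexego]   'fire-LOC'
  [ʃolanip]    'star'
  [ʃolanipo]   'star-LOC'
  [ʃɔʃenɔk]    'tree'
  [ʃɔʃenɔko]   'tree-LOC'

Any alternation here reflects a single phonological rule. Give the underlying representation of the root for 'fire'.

'fire' shows [k] ~ [g] at the end of the stem ([lonexek] vs [lonexego]).
But 'tree' keeps [k] in both environments ([ʃɔʃenɔk], [ʃɔʃenɔko]), so there is no rule changing /k/ to [g] before the LOC suffix.
So /g/ is underlying, and a rule of word-final obstruent devoicing — voiced obstruents become voiceless word-finally — gives [k].

/lonexeg/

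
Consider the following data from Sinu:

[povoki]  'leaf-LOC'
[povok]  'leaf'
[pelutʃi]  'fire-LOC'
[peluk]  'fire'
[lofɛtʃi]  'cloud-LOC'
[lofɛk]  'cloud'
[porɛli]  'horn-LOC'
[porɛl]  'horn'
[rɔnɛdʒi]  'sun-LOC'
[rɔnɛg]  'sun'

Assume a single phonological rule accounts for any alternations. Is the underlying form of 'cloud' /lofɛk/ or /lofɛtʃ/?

/lofɛtʃ/

The root 'cloud' surfaces as [lofɛtʃi] and [lofɛk], with a stem-final [tʃ] ~ [k] alternation.
If /k/ were underlying and a rule turned it into [tʃ] before the LOC suffix, 'leaf' would also alternate; but it has [k] in both [povoki] and [povok].
The alternation reflects depalatalization: palato-alveolar /tʃ/ and /dʒ/ become [k] and [g] when no front vowel follows. /tʃ/ is underlying.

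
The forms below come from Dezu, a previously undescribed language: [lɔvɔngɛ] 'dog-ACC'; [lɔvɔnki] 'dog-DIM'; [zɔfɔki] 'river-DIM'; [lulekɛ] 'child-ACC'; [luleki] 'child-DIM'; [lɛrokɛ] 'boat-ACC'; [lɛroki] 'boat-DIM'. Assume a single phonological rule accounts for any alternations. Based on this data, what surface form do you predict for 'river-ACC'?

The ACC suffix surfaces as [-gɛ] and [-kɛ], depending on the final segment of the stem.
By contrast the DIM suffix keeps its initial [k] throughout — that segment must be underlying.
So the underlying form is /-gɛ/, and voiced stops become voiceless after a vowel.
After 'river', which ends in a vowel, the suffix surfaces as [-kɛ], giving [zɔfɔkɛ].

[zɔfɔkɛ]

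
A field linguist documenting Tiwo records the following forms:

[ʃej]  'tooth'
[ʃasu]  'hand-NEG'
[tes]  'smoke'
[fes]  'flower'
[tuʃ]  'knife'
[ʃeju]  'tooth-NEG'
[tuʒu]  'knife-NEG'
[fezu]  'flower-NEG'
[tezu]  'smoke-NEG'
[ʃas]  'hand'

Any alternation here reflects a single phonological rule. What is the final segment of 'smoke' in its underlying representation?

/z/

In [tes] and [tezu] the final segment of 'smoke' alternates: [s] ~ [z].
The stem 'hand' ([ʃas], [ʃasu]) shows [s] unchanged in both environments, so [s] cannot be basic with [z] derived before the NEG suffix.
Therefore /z/ is basic and [s] is derived by word-final obstruent devoicing (voiced obstruents become voiceless word-finally).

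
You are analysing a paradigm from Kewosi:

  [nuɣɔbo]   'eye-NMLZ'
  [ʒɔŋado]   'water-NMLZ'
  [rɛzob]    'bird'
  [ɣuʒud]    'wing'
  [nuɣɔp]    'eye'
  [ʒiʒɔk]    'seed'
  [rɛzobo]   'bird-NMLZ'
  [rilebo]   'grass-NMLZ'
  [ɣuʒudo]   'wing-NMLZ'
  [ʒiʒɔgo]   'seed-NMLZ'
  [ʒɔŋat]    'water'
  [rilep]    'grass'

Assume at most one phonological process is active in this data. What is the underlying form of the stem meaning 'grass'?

/rilep/

'grass' shows [b] ~ [p] at the end of the stem ([rilebo] vs [rilep]).
But 'bird' keeps [b] in both environments ([rɛzobo], [rɛzob]), so there is no rule changing /b/ to [p] in isolation.
The alternation reflects intervocalic voicing: voiceless stops become voiced between vowels. /p/ is underlying.
So 'grass' = /rilep/.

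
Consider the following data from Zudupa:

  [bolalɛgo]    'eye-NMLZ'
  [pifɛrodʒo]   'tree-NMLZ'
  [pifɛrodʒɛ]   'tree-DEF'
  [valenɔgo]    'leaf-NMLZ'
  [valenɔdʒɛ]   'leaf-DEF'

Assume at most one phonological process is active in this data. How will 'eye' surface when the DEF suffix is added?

[bolalɛdʒɛ]

The stem for 'leaf' ends in [g] in [valenɔgo] but [dʒ] in [valenɔdʒɛ].
If /dʒ/ were underlying and a rule turned it into [g] before the NMLZ suffix, 'tree' would also alternate; but it has [dʒ] in both [pifɛrodʒo] and [pifɛrodʒɛ].
The underlying segment must be /g/; /g/ becomes palato-alveolar [dʒ] before a front vowel, yielding [dʒ] there.
The one attested form of 'eye', [bolalɛgo], shows underlying /bolalɛg/. Applying the same rule before a front vowel gives [bolalɛdʒɛ].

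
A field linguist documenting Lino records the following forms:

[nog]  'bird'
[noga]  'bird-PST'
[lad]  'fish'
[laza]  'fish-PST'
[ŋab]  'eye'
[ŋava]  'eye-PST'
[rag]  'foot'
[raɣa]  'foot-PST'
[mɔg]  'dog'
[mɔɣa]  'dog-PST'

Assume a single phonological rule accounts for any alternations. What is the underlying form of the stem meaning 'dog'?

/mɔɣ/

'dog' shows [g] ~ [ɣ] at the end of the stem ([mɔg] vs [mɔɣa]).
The stem 'bird' ([nog], [noga]) shows [g] unchanged in both environments, so [g] cannot be basic with [ɣ] derived before the PST suffix.
The alternation reflects word-final hardening: voiced fricatives become stops word-finally. /ɣ/ is underlying.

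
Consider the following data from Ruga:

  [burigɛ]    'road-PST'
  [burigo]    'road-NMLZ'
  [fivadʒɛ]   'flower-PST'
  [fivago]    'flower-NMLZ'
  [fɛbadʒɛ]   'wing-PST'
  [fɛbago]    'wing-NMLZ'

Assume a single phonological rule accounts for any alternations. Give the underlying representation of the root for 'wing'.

/fɛbadʒ/

'wing' shows [dʒ] ~ [g] at the end of the stem ([fɛbadʒɛ] vs [fɛbago]).
If /g/ were underlying and a rule turned it into [dʒ] before the PST suffix, 'road' would also alternate; but it has [g] in both [burigɛ] and [burigo].
The underlying segment must be /dʒ/; palato-alveolar /dʒ/ becomes [g] when no front vowel follows, yielding [g] there.
Hence 'wing' is /fɛbadʒ/ underlyingly.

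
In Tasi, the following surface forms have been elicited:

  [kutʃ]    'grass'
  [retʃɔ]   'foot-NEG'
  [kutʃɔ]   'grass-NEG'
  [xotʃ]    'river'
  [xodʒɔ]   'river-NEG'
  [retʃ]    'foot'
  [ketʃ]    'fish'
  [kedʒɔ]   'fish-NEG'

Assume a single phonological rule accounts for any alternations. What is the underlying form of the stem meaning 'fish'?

/kedʒ/

In [ketʃ] and [kedʒɔ] the final segment of 'fish' alternates: [tʃ] ~ [dʒ].
Compare 'foot', with invariant [tʃ] in [retʃ] and [retʃɔ]: an analysis with underlying /tʃ/ and a rule producing [dʒ] before the NEG suffix would wrongly predict alternation here too.
The alternation reflects word-final obstruent devoicing: voiced obstruents become voiceless word-finally. /dʒ/ is underlying.
So 'fish' = /kedʒ/.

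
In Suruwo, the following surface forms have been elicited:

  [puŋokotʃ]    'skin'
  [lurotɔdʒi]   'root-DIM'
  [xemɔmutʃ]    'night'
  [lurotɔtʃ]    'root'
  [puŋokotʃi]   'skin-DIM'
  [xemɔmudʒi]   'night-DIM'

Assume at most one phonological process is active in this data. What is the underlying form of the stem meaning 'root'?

The stem for 'root' ends in [tʃ] in [lurotɔtʃ] but [dʒ] in [lurotɔdʒi].
But 'skin' keeps [tʃ] in both environments ([puŋokotʃ], [puŋokotʃi]), so there is no rule changing /tʃ/ to [dʒ] before the DIM suffix.
So /dʒ/ is underlying, and a rule of word-final obstruent devoicing — voiced obstruents become voiceless word-finally — gives [tʃ].
So 'root' = /lurotɔdʒ/.

/lurotɔdʒ/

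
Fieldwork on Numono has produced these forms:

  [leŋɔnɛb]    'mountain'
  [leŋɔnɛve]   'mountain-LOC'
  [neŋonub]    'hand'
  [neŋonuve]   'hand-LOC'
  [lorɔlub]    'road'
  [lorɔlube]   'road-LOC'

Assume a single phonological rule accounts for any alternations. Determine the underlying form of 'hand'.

The stem for 'hand' ends in [b] in [neŋonub] but [v] in [neŋonuve].
The stem 'road' ([lorɔlub], [lorɔlube]) shows [b] unchanged in both environments, so [b] cannot be basic with [v] derived before the LOC suffix.
Therefore /v/ is basic and [b] is derived by word-final hardening (voiced fricatives become stops word-finally).
The underlying form of 'hand' is therefore /neŋonuv/.

/neŋonuv/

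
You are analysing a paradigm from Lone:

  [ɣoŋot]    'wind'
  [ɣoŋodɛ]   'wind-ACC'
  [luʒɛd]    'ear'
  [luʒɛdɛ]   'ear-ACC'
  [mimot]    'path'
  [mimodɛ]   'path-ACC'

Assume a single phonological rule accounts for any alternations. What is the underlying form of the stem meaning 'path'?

'path' shows [t] ~ [d] at the end of the stem ([mimot] vs [mimodɛ]).
If /d/ were underlying and a rule turned it into [t] in isolation, 'ear' would also alternate; but it has [d] in both [luʒɛd] and [luʒɛdɛ].
Therefore /t/ is basic and [d] is derived by intervocalic voicing (voiceless stops become voiced between vowels).

/mimot/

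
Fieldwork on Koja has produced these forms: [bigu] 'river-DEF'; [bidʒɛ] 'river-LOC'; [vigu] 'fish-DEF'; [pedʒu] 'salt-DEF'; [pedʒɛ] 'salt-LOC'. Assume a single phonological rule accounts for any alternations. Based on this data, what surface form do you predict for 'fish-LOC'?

[vidʒɛ]

The root 'river' surfaces as [bigu] and [bidʒɛ], with a stem-final [g] ~ [dʒ] alternation.
But 'salt' keeps [dʒ] in both environments ([pedʒu], [pedʒɛ]), so there is no rule changing /dʒ/ to [g] before the DEF suffix.
The underlying segment must be /g/; /g/ becomes palato-alveolar [dʒ] before a front vowel, yielding [dʒ] there.
From [vigu] the stem 'fish' is /vig/; before a front vowel this yields [vidʒɛ].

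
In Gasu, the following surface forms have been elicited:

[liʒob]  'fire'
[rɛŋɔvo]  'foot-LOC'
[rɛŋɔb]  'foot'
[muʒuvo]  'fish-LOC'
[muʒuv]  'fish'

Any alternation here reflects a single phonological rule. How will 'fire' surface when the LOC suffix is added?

'foot' shows [v] ~ [b] at the end of the stem ([rɛŋɔvo] vs [rɛŋɔb]).
Compare 'fish', with invariant [v] in [muʒuvo] and [muʒuv]: an analysis with underlying /v/ and a rule producing [b] in isolation would wrongly predict alternation here too.
So /b/ is underlying, and a rule of intervocalic spirantization — voiced stops become fricatives between vowels — gives [v].
The one attested form of 'fire', [liʒob], shows underlying /liʒob/. Applying the same rule between vowels gives [liʒovo].

[liʒovo]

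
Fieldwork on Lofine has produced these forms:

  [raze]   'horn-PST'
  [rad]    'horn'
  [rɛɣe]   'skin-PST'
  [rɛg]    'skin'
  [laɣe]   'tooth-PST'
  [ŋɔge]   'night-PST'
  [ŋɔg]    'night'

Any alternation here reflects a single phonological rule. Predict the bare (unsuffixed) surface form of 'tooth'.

The root 'skin' surfaces as [rɛɣe] and [rɛg], with a stem-final [ɣ] ~ [g] alternation.
Compare 'night', with invariant [g] in [ŋɔge] and [ŋɔg]: an analysis with underlying /g/ and a rule producing [ɣ] before the PST suffix would wrongly predict alternation here too.
The underlying segment must be /ɣ/; voiced fricatives become stops word-finally, yielding [g] there.
From [laɣe] the stem 'tooth' is /laɣ/; word-finally this yields [lag].

[lag]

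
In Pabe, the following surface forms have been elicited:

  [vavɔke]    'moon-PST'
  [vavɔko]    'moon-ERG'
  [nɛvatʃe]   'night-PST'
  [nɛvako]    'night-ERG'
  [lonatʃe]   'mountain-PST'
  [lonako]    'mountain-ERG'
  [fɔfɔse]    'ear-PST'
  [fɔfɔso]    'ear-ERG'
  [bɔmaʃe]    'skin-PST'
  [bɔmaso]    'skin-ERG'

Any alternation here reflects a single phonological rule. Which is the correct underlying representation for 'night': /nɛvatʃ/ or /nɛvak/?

In [nɛvatʃe] and [nɛvako] the final segment of 'night' alternates: [tʃ] ~ [k].
But 'moon' keeps [k] in both environments ([vavɔke], [vavɔko]), so there is no rule changing /k/ to [tʃ] before the PST suffix.
The underlying segment must be /tʃ/; palato-alveolar /tʃ/ and /ʃ/ become [k] and [s] when no front vowel follows, yielding [k] there.

/nɛvatʃ/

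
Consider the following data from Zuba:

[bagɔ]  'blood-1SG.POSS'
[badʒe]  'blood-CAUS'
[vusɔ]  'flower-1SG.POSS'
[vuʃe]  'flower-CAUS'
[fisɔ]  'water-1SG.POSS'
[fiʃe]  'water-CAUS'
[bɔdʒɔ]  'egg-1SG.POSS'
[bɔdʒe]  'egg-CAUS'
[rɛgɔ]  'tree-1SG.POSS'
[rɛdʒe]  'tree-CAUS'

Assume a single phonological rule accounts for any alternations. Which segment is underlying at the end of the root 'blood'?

The stem for 'blood' ends in [g] in [bagɔ] but [dʒ] in [badʒe].
But 'egg' keeps [dʒ] in both environments ([bɔdʒɔ], [bɔdʒe]), so there is no rule changing /dʒ/ to [g] before the 1SG.POSS suffix.
Therefore /g/ is basic and [dʒ] is derived by palatalization before a front vowel (/g/ and /s/ become palato-alveolar [dʒ] and [ʃ] before a front vowel).

/g/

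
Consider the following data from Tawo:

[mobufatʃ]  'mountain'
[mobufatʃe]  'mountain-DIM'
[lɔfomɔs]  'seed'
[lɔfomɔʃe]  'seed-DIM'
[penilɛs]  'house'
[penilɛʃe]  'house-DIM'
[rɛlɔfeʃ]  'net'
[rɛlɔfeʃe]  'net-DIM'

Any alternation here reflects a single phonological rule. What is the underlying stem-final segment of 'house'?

In [penilɛs] and [penilɛʃe] the final segment of 'house' alternates: [s] ~ [ʃ].
If /ʃ/ were underlying and a rule turned it into [s] in isolation, 'net' would also alternate; but it has [ʃ] in both [rɛlɔfeʃ] and [rɛlɔfeʃe].
So /s/ is underlying, and a rule of palatalization before a front vowel — /s/ becomes palato-alveolar [ʃ] before a front vowel — gives [ʃ].

/s/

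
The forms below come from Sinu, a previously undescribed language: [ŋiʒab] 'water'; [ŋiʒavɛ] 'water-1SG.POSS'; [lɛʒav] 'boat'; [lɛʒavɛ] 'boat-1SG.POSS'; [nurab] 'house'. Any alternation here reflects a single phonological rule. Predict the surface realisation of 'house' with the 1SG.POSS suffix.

[nuravɛ]

The stem for 'water' ends in [b] in [ŋiʒab] but [v] in [ŋiʒavɛ].
But 'boat' keeps [v] in both environments ([lɛʒav], [lɛʒavɛ]), so there is no rule changing /v/ to [b] in isolation.
So /b/ is underlying, and a rule of intervocalic spirantization — voiced stops become fricatives between vowels — gives [v].
From [nurab] the stem 'house' is /nurab/; between vowels this yields [nuravɛ].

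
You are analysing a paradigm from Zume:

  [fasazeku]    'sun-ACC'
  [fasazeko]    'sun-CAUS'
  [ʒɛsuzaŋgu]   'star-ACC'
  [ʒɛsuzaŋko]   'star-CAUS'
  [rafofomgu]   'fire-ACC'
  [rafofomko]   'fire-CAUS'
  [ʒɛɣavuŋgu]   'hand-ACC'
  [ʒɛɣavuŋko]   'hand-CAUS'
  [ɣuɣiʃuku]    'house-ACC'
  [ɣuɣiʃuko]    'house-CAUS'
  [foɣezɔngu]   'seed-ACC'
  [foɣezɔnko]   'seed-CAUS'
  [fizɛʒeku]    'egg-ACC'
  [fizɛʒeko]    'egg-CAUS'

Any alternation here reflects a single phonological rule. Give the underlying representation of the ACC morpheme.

The ACC suffix surfaces as [-gu] and [-ku], depending on the final segment of the stem.
By contrast the CAUS suffix keeps its initial [k] throughout — that segment must be underlying.
So the underlying form is /-gu/, and voiced stops become voiceless after a vowel.

/-gu/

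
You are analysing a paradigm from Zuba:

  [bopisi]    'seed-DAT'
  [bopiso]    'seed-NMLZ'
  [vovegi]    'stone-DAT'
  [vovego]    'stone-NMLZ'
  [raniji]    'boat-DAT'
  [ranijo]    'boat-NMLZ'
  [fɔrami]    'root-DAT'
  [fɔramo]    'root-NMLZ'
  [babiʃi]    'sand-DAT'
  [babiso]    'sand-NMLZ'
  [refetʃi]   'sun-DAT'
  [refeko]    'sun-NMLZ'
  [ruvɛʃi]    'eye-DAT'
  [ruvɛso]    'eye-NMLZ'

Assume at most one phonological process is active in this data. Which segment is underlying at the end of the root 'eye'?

The stem for 'eye' ends in [ʃ] in [ruvɛʃi] but [s] in [ruvɛso].
But 'seed' keeps [s] in both environments ([bopisi], [bopiso]), so there is no rule changing /s/ to [ʃ] before the DAT suffix.
The alternation reflects depalatalization: palato-alveolar /tʃ/ and /ʃ/ become [k] and [s] when no front vowel follows. /ʃ/ is underlying.

/ʃ/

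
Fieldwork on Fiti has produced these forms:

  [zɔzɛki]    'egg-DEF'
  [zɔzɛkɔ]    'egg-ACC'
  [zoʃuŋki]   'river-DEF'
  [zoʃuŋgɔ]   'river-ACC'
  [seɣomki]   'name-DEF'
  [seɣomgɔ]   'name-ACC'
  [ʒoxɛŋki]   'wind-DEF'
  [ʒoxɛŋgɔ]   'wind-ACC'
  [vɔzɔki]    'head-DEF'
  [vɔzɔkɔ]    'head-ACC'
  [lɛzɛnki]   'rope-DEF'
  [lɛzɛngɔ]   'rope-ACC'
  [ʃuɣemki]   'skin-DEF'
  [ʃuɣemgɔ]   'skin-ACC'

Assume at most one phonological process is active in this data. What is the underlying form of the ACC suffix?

The ACC suffix surfaces as [-gɔ] and [-kɔ], depending on the final segment of the stem.
The DEF suffix, which begins with [k], is invariant after every stem; so [k] is not altered by any rule here.
So the underlying form is /-gɔ/, and voiced stops become voiceless after a vowel.

/-gɔ/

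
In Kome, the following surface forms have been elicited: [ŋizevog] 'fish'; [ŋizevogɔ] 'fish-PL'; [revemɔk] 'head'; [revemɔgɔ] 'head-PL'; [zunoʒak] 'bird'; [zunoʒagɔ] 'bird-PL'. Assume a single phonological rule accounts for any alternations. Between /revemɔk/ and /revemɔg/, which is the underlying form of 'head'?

The stem for 'head' ends in [k] in [revemɔk] but [g] in [revemɔgɔ].
If /g/ were underlying and a rule turned it into [k] in isolation, 'fish' would also alternate; but it has [g] in both [ŋizevog] and [ŋizevogɔ].
The alternation reflects intervocalic voicing: voiceless stops become voiced between vowels. /k/ is underlying.

/revemɔk/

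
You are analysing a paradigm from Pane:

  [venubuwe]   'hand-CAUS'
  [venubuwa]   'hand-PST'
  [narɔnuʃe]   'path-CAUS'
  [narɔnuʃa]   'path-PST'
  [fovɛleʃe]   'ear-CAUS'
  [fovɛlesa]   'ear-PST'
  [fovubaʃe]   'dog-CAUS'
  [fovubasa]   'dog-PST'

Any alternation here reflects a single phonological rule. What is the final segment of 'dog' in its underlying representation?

/s/

The stem for 'dog' ends in [ʃ] in [fovubaʃe] but [s] in [fovubasa].
Compare 'path', with invariant [ʃ] in [narɔnuʃe] and [narɔnuʃa]: an analysis with underlying /ʃ/ and a rule producing [s] before the PST suffix would wrongly predict alternation here too.
So /s/ is underlying, and a rule of palatalization before a front vowel — /s/ becomes palato-alveolar [ʃ] before a front vowel — gives [ʃ].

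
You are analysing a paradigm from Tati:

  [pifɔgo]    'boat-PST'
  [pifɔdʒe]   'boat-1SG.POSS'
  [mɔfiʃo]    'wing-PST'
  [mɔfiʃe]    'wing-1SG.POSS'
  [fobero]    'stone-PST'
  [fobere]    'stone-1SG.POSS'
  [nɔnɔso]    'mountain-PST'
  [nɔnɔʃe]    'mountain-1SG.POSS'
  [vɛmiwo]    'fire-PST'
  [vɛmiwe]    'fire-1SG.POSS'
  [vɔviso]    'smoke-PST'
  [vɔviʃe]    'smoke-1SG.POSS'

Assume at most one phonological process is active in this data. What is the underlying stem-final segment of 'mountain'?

/s/

The root 'mountain' surfaces as [nɔnɔso] and [nɔnɔʃe], with a stem-final [s] ~ [ʃ] alternation.
If /ʃ/ were underlying and a rule turned it into [s] before the PST suffix, 'wing' would also alternate; but it has [ʃ] in both [mɔfiʃo] and [mɔfiʃe].
So /s/ is underlying, and a rule of palatalization before a front vowel — /g/ and /s/ become palato-alveolar [dʒ] and [ʃ] before a front vowel — gives [ʃ].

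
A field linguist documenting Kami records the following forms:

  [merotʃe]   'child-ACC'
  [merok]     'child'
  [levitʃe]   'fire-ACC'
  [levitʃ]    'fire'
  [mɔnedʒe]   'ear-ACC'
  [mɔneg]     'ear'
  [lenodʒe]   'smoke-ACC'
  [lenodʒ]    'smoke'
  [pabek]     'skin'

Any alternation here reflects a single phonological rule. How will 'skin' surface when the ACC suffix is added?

In [merotʃe] and [merok] the final segment of 'child' alternates: [tʃ] ~ [k].
But 'fire' keeps [tʃ] in both environments ([levitʃe], [levitʃ]), so there is no rule changing /tʃ/ to [k] in isolation.
The alternation reflects palatalization before a front vowel: /k/ and /g/ become palato-alveolar [tʃ] and [dʒ] before a front vowel. /k/ is underlying.
From [pabek] the stem 'skin' is /pabek/; before a front vowel this yields [pabetʃe].

[pabetʃe]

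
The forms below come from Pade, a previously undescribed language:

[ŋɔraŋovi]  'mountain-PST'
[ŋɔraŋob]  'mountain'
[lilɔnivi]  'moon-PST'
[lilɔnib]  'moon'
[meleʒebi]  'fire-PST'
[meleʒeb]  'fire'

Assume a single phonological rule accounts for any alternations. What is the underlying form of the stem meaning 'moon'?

/lilɔniv/

The stem for 'moon' ends in [v] in [lilɔnivi] but [b] in [lilɔnib].
The stem 'fire' ([meleʒebi], [meleʒeb]) shows [b] unchanged in both environments, so [b] cannot be basic with [v] derived before the PST suffix.
So /v/ is underlying, and a rule of word-final hardening — voiced fricatives become stops word-finally — gives [b].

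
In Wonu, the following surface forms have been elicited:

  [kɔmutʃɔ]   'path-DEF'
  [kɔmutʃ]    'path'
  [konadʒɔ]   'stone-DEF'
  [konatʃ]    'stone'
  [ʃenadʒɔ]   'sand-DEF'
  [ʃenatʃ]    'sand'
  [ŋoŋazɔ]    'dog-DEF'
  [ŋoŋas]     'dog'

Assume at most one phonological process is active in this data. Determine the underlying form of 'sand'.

/ʃenadʒ/

In [ʃenadʒɔ] and [ʃenatʃ] the final segment of 'sand' alternates: [dʒ] ~ [tʃ].
Compare 'path', with invariant [tʃ] in [kɔmutʃɔ] and [kɔmutʃ]: an analysis with underlying /tʃ/ and a rule producing [dʒ] before the DEF suffix would wrongly predict alternation here too.
The underlying segment must be /dʒ/; voiced obstruents become voiceless word-finally, yielding [tʃ] there.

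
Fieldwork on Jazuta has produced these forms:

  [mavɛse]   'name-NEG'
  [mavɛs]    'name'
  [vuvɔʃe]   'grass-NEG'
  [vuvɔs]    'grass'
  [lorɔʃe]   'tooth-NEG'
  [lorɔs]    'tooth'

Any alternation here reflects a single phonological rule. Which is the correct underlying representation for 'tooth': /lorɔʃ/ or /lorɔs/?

'tooth' shows [ʃ] ~ [s] at the end of the stem ([lorɔʃe] vs [lorɔs]).
The stem 'name' ([mavɛse], [mavɛs]) shows [s] unchanged in both environments, so [s] cannot be basic with [ʃ] derived before the NEG suffix.
So /ʃ/ is underlying, and a rule of depalatalization — palato-alveolar /ʃ/ becomes [s] when no front vowel follows — gives [s].

/lorɔʃ/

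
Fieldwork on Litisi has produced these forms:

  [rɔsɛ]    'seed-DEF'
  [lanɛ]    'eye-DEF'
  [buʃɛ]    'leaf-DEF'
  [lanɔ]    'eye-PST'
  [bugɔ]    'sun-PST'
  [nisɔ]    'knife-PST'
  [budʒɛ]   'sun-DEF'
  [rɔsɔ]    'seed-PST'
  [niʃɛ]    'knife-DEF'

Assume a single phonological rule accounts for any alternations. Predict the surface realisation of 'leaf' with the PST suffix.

[busɔ]

'knife' shows [s] ~ [ʃ] at the end of the stem ([nisɔ] vs [niʃɛ]).
If /s/ were underlying and a rule turned it into [ʃ] before the DEF suffix, 'seed' would also alternate; but it has [s] in both [rɔsɔ] and [rɔsɛ].
The underlying segment must be /ʃ/; palato-alveolar /dʒ/ and /ʃ/ become [g] and [s] when no front vowel follows, yielding [s] there.
From [buʃɛ] the stem 'leaf' is /buʃ/; when no front vowel follows this yields [busɔ].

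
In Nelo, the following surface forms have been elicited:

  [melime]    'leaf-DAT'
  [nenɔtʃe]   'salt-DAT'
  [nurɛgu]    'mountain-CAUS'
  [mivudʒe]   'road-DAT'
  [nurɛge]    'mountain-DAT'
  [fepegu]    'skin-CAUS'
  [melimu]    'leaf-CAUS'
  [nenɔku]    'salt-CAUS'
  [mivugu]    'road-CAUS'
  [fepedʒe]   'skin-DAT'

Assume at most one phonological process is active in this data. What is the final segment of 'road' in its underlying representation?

/dʒ/

'road' shows [dʒ] ~ [g] at the end of the stem ([mivudʒe] vs [mivugu]).
If /g/ were underlying and a rule turned it into [dʒ] before the DAT suffix, 'mountain' would also alternate; but it has [g] in both [nurɛge] and [nurɛgu].
The alternation reflects depalatalization: palato-alveolar /tʃ/ and /dʒ/ become [k] and [g] when no front vowel follows. /dʒ/ is underlying.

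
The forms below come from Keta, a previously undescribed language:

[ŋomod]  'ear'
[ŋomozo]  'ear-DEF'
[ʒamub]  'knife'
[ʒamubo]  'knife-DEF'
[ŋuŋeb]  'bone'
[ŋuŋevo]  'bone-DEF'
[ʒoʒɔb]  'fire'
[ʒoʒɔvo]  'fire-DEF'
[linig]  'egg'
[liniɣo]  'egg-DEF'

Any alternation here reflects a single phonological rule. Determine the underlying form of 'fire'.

The stem for 'fire' ends in [b] in [ʒoʒɔb] but [v] in [ʒoʒɔvo].
Compare 'knife', with invariant [b] in [ʒamub] and [ʒamubo]: an analysis with underlying /b/ and a rule producing [v] before the DEF suffix would wrongly predict alternation here too.
So /v/ is underlying, and a rule of word-final hardening — voiced fricatives become stops word-finally — gives [b].
The underlying form of 'fire' is therefore /ʒoʒɔv/.

/ʒoʒɔv/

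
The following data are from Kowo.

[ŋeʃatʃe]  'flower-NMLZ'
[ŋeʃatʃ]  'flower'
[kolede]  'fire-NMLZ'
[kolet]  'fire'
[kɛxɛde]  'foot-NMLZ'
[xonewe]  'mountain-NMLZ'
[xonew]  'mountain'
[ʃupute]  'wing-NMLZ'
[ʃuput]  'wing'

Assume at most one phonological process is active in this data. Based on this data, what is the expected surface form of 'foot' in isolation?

[kɛxɛt]

The root 'fire' surfaces as [kolede] and [kolet], with a stem-final [d] ~ [t] alternation.
Compare 'wing', with invariant [t] in [ʃupute] and [ʃuput]: an analysis with underlying /t/ and a rule producing [d] before the NMLZ suffix would wrongly predict alternation here too.
The alternation reflects word-final obstruent devoicing: voiced obstruents become voiceless word-finally. /d/ is underlying.
From [kɛxɛde] the stem 'foot' is /kɛxɛd/; word-finally this yields [kɛxɛt].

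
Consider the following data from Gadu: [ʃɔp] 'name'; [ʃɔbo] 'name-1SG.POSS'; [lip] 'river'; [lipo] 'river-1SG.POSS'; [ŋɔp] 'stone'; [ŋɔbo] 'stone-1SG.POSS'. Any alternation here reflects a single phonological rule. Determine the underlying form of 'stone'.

/ŋɔb/

The stem for 'stone' ends in [p] in [ŋɔp] but [b] in [ŋɔbo].
But 'river' keeps [p] in both environments ([lip], [lipo]), so there is no rule changing /p/ to [b] before the 1SG.POSS suffix.
The underlying segment must be /b/; voiced obstruents become voiceless word-finally, yielding [p] there.
The underlying form of 'stone' is therefore /ŋɔb/.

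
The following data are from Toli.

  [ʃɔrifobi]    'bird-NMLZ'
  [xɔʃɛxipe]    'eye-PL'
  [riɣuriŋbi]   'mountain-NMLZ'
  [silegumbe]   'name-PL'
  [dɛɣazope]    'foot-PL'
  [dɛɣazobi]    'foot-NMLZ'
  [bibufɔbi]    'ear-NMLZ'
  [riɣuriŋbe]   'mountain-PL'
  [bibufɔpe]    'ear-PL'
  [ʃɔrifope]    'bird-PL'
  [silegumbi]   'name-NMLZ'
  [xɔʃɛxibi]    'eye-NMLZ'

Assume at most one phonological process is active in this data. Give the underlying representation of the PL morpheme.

The PL suffix surfaces as [-be] and [-pe], depending on the final segment of the stem.
By contrast the NMLZ suffix keeps its initial [b] throughout — that segment must be underlying.
So the underlying form is /-pe/, and voiceless stops become voiced after a nasal.

/-pe/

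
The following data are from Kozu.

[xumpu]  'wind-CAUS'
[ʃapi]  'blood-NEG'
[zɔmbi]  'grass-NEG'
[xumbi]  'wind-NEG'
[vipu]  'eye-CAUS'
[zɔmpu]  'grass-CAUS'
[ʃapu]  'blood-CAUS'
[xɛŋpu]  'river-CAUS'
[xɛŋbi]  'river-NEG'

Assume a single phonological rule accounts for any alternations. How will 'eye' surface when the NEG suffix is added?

The NEG morpheme has two allomorphs, [-bi] and [-pi].
By contrast the CAUS suffix keeps its initial [p] throughout — that segment must be underlying.
So the underlying form is /-bi/, and voiced stops become voiceless after a vowel.
After 'eye', which ends in a vowel, the suffix surfaces as [-pi], giving [vipi].

[vipi]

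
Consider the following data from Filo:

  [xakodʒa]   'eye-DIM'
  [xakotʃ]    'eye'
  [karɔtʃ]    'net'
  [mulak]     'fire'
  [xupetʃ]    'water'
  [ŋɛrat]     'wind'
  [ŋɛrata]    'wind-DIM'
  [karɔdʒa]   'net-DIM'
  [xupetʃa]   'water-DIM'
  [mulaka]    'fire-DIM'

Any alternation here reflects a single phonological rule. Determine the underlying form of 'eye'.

/xakodʒ/

In [xakodʒa] and [xakotʃ] the final segment of 'eye' alternates: [dʒ] ~ [tʃ].
The stem 'water' ([xupetʃa], [xupetʃ]) shows [tʃ] unchanged in both environments, so [tʃ] cannot be basic with [dʒ] derived before the DIM suffix.
The underlying segment must be /dʒ/; voiced obstruents become voiceless word-finally, yielding [tʃ] there.
So 'eye' = /xakodʒ/.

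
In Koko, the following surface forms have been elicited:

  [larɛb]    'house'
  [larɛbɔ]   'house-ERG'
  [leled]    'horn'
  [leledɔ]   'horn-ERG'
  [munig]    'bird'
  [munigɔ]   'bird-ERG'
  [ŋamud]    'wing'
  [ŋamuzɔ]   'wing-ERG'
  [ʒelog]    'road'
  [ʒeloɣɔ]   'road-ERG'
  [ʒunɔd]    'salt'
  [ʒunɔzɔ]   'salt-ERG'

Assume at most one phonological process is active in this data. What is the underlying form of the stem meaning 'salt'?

/ʒunɔz/

The stem for 'salt' ends in [d] in [ʒunɔd] but [z] in [ʒunɔzɔ].
The stem 'horn' ([leled], [leledɔ]) shows [d] unchanged in both environments, so [d] cannot be basic with [z] derived before the ERG suffix.
The underlying segment must be /z/; voiced fricatives become stops word-finally, yielding [d] there.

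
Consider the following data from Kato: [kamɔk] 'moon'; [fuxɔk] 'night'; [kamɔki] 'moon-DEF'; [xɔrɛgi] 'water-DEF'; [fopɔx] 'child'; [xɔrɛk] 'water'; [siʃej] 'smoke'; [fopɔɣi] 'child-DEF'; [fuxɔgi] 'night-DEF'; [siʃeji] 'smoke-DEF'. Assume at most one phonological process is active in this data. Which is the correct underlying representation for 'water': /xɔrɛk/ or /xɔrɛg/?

In [xɔrɛgi] and [xɔrɛk] the final segment of 'water' alternates: [g] ~ [k].
The stem 'moon' ([kamɔki], [kamɔk]) shows [k] unchanged in both environments, so [k] cannot be basic with [g] derived before the DEF suffix.
The underlying segment must be /g/; voiced obstruents become voiceless word-finally, yielding [k] there.

/xɔrɛg/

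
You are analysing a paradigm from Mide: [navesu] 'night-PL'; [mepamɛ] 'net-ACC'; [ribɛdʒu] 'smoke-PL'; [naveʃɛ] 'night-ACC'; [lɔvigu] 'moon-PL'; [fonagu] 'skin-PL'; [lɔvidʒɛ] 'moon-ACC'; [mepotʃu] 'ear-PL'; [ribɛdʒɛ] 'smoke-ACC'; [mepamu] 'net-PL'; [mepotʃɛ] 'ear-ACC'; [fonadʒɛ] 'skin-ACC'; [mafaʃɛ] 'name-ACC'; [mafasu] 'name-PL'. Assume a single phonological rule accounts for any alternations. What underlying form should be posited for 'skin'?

The stem for 'skin' ends in [g] in [fonagu] but [dʒ] in [fonadʒɛ].
But 'smoke' keeps [dʒ] in both environments ([ribɛdʒu], [ribɛdʒɛ]), so there is no rule changing /dʒ/ to [g] before the PL suffix.
Therefore /g/ is basic and [dʒ] is derived by palatalization before a front vowel (/g/ and /s/ become palato-alveolar [dʒ] and [ʃ] before a front vowel).
Hence 'skin' is /fonag/ underlyingly.

/fonag/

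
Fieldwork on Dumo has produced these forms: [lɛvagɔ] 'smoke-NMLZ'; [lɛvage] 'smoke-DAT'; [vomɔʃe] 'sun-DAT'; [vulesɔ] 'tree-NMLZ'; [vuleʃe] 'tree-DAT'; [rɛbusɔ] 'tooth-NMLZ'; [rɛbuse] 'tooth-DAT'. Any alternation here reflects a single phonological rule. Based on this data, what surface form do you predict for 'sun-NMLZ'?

[vomɔsɔ]

In [vulesɔ] and [vuleʃe] the final segment of 'tree' alternates: [s] ~ [ʃ].
If /s/ were underlying and a rule turned it into [ʃ] before the DAT suffix, 'tooth' would also alternate; but it has [s] in both [rɛbusɔ] and [rɛbuse].
Therefore /ʃ/ is basic and [s] is derived by depalatalization (palato-alveolar /ʃ/ becomes [s] when no front vowel follows).
From [vomɔʃe] the stem 'sun' is /vomɔʃ/; when no front vowel follows this yields [vomɔsɔ].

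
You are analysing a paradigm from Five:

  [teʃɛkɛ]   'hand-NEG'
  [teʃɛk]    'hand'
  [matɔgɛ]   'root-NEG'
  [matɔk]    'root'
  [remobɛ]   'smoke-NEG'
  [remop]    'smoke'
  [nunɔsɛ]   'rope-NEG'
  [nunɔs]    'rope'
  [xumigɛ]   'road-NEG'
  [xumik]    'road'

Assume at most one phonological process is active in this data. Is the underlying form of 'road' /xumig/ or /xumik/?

The stem for 'road' ends in [g] in [xumigɛ] but [k] in [xumik].
The stem 'hand' ([teʃɛkɛ], [teʃɛk]) shows [k] unchanged in both environments, so [k] cannot be basic with [g] derived before the NEG suffix.
So /g/ is underlying, and a rule of word-final obstruent devoicing — voiced obstruents become voiceless word-finally — gives [k].

/xumig/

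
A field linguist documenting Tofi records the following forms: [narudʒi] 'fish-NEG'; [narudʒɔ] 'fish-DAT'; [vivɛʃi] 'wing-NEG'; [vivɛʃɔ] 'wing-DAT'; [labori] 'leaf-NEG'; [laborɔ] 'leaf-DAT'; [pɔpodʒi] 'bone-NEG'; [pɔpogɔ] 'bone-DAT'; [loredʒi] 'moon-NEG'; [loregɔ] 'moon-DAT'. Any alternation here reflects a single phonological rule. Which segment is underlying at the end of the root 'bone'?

The root 'bone' surfaces as [pɔpodʒi] and [pɔpogɔ], with a stem-final [dʒ] ~ [g] alternation.
If /dʒ/ were underlying and a rule turned it into [g] before the DAT suffix, 'fish' would also alternate; but it has [dʒ] in both [narudʒi] and [narudʒɔ].
The underlying segment must be /g/; /g/ becomes palato-alveolar [dʒ] before a front vowel, yielding [dʒ] there.

/g/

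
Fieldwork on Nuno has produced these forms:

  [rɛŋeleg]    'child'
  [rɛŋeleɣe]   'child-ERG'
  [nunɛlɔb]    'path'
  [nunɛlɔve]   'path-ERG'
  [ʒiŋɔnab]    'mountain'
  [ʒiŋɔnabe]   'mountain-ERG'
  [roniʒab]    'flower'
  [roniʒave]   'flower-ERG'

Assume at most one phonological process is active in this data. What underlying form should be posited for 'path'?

The stem for 'path' ends in [b] in [nunɛlɔb] but [v] in [nunɛlɔve].
But 'mountain' keeps [b] in both environments ([ʒiŋɔnab], [ʒiŋɔnabe]), so there is no rule changing /b/ to [v] before the ERG suffix.
The alternation reflects word-final hardening: voiced fricatives become stops word-finally. /v/ is underlying.

/nunɛlɔv/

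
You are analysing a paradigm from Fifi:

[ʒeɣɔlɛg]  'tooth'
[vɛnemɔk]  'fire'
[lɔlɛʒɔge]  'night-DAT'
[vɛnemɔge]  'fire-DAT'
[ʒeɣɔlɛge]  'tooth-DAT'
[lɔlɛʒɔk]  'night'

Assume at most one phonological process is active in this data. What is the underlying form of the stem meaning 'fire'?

/vɛnemɔk/

The root 'fire' surfaces as [vɛnemɔge] and [vɛnemɔk], with a stem-final [g] ~ [k] alternation.
The stem 'tooth' ([ʒeɣɔlɛge], [ʒeɣɔlɛg]) shows [g] unchanged in both environments, so [g] cannot be basic with [k] derived in isolation.
The alternation reflects intervocalic voicing: voiceless stops become voiced between vowels. /k/ is underlying.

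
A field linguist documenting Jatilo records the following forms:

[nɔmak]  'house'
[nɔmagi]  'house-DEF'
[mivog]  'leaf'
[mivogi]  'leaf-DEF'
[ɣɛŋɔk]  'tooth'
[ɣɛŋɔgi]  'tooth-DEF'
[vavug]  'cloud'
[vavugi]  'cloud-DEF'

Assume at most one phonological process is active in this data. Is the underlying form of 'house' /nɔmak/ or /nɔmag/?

/nɔmak/

The stem for 'house' ends in [k] in [nɔmak] but [g] in [nɔmagi].
If /g/ were underlying and a rule turned it into [k] in isolation, 'leaf' would also alternate; but it has [g] in both [mivog] and [mivogi].
So /k/ is underlying, and a rule of intervocalic voicing — voiceless stops become voiced between vowels — gives [g].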